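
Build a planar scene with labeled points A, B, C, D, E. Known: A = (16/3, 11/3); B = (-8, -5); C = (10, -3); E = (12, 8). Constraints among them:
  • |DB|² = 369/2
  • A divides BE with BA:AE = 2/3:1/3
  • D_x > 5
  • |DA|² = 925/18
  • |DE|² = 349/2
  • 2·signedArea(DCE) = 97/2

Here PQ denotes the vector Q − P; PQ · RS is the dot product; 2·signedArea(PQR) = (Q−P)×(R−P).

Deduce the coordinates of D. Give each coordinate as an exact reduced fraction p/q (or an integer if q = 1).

D = (11/2, -7/2)

1. D_x = 11/2  [line -11·x + 2·y + 135/2 = 0 ∩ |DB|² = 369/2]
2. D_y = -7/2  [line -11·x + 2·y + 135/2 = 0 ∩ |DB|² = 369/2]
   → D = (11/2, -7/2)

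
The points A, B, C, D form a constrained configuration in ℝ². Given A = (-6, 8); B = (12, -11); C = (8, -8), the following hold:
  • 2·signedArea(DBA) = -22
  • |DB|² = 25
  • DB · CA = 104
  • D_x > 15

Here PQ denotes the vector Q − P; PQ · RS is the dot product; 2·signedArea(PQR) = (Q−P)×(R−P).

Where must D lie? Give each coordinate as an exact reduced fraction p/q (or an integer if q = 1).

1. D_x = 16  [DB · CA = 104 ∩ 2·signedArea(DBA) = -22]
2. D_y = -14  [DB · CA = 104 ∩ 2·signedArea(DBA) = -22]
   → D = (16, -14)

D = (16, -14)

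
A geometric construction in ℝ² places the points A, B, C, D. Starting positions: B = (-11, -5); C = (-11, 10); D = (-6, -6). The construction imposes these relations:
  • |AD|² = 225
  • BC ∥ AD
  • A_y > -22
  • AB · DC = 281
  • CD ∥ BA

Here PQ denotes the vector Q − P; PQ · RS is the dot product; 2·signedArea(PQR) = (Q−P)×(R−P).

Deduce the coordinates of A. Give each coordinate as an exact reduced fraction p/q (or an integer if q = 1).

A = (-6, -21)

1. A_x = -6  [BC ∥ AD ∩ CD ∥ BA]
2. A_y = -21  [BC ∥ AD ∩ CD ∥ BA]
   → A = (-6, -21)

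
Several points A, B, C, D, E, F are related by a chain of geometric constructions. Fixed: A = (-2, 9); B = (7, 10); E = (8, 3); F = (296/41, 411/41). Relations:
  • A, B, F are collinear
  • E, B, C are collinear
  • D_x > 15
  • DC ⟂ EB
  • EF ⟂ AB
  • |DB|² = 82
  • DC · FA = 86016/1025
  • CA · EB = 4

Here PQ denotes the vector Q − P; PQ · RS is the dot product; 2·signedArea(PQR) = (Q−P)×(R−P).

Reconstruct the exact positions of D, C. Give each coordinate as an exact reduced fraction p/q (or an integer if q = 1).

1. C_x = 176/25  [E, B, C are collinear ∩ CA · EB = 4]
2. C_y = 243/25  [E, B, C are collinear ∩ CA · EB = 4]
   → C = (176/25, 243/25)
3. D_x = 16  [DC · FA = 86016/1025 ∩ DC ⟂ EB]
4. D_y = 11  [DC · FA = 86016/1025 ∩ DC ⟂ EB]
   → D = (16, 11)

C = (176/25, 243/25)
D = (16, 11)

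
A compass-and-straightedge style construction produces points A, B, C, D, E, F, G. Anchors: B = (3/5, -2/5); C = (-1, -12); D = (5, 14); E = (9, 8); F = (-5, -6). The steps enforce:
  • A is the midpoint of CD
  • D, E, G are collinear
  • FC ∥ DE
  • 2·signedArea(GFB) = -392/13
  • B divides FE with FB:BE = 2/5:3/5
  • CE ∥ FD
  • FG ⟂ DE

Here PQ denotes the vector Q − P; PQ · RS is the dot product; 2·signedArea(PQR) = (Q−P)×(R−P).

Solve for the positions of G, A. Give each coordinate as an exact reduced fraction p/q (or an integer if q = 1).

A = (2, 1)
G = (145/13, 62/13)

1. G_x = 145/13  [D, E, G are collinear ∩ FG ⟂ DE]
2. G_y = 62/13  [D, E, G are collinear ∩ FG ⟂ DE]
   → G = (145/13, 62/13)
3. A_x = 2  [A is the midpoint of CD]
4. A_y = 1  [A is the midpoint of CD]
   → A = (2, 1)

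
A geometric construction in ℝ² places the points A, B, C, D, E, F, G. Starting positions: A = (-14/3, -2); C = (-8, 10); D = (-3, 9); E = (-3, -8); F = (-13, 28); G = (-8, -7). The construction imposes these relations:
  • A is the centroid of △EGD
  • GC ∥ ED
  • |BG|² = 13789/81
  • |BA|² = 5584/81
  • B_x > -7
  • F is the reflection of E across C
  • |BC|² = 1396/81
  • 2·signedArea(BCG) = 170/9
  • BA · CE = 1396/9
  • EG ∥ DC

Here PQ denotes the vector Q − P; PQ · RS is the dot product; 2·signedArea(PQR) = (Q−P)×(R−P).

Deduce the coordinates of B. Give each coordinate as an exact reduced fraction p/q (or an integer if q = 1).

1. B_x = -62/9  [BA · CE = 1396/9 ∩ 2·signedArea(BCG) = 170/9]
2. B_y = 6  [BA · CE = 1396/9 ∩ 2·signedArea(BCG) = 170/9]
   → B = (-62/9, 6)

B = (-62/9, 6)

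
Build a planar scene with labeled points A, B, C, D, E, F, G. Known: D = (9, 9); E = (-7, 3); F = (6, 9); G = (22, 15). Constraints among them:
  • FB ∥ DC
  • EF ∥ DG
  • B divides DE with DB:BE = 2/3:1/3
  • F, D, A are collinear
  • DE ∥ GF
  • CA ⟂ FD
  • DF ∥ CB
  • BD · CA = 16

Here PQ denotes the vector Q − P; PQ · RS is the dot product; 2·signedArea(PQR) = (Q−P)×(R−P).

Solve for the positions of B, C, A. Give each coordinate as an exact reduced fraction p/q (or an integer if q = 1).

A = (4/3, 9)
B = (-5/3, 5)
C = (4/3, 5)

1. B_x = -5/3  [B divides DE with DB:BE = 2/3:1/3]
2. B_y = 5  [B divides DE with DB:BE = 2/3:1/3]
   → B = (-5/3, 5)
3. C_x = 4/3  [DF ∥ CB ∩ FB ∥ DC]
4. C_y = 5  [DF ∥ CB ∩ FB ∥ DC]
   → C = (4/3, 5)
5. A_x = 4/3  [F, D, A are collinear ∩ CA ⟂ FD]
6. A_y = 9  [F, D, A are collinear ∩ CA ⟂ FD]
   → A = (4/3, 9)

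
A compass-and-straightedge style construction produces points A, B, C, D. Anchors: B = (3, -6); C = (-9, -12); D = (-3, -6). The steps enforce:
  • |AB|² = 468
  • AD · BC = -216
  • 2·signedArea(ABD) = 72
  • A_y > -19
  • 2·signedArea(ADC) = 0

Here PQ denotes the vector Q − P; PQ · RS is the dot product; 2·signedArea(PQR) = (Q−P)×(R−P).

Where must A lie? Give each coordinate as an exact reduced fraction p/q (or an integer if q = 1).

1. A_x = -15  [2·signedArea(ADC) = 0 ∩ 2·signedArea(ABD) = 72]
2. A_y = -18  [2·signedArea(ADC) = 0 ∩ 2·signedArea(ABD) = 72]
   → A = (-15, -18)

A = (-15, -18)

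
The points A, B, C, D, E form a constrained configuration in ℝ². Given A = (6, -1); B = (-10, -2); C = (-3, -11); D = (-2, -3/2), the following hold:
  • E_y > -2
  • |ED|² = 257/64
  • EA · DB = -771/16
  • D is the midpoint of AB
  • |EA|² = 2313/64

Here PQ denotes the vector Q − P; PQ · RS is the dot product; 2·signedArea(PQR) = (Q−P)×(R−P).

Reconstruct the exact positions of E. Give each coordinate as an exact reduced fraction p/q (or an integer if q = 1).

E = (0, -11/8)

1. E_x = 0  [line 8·x + 1/2·y + 11/16 = 0 ∩ |ED|² = 257/64]
2. E_y = -11/8  [line 8·x + 1/2·y + 11/16 = 0 ∩ |ED|² = 257/64]
   → E = (0, -11/8)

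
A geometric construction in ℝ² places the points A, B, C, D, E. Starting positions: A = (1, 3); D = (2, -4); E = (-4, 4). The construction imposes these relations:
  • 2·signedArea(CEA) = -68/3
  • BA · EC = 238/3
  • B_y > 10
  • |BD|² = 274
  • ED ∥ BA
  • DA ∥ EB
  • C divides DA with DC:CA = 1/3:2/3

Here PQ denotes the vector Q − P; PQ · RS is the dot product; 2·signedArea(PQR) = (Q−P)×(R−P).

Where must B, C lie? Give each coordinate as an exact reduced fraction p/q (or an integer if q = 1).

B = (-5, 11)
C = (5/3, -5/3)

1. B_x = -5  [ED ∥ BA ∩ DA ∥ EB]
2. B_y = 11  [ED ∥ BA ∩ DA ∥ EB]
   → B = (-5, 11)
3. C_x = 5/3  [C divides DA with DC:CA = 1/3:2/3]
4. C_y = -5/3  [C divides DA with DC:CA = 1/3:2/3]
   → C = (5/3, -5/3)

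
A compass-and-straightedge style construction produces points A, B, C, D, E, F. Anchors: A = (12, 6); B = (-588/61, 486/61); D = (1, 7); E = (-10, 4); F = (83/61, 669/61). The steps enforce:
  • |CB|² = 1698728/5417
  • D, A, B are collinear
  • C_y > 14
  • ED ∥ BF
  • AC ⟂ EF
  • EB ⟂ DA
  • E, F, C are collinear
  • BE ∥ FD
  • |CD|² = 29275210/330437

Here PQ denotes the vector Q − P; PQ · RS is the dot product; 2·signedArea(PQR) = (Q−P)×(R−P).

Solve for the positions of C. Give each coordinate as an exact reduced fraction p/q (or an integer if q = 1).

1. C_x = 2272894/330437  [E, F, C are collinear ∩ AC ⟂ EF]
2. C_y = 4742148/330437  [E, F, C are collinear ∩ AC ⟂ EF]
   → C = (2272894/330437, 4742148/330437)

C = (2272894/330437, 4742148/330437)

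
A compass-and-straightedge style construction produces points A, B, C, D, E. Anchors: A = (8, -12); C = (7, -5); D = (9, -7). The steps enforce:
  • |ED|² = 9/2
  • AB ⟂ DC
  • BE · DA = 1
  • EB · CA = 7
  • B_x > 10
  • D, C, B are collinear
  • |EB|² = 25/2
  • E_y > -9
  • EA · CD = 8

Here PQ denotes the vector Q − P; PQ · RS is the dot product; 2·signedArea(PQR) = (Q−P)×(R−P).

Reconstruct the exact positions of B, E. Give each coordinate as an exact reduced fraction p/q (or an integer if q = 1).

B = (11, -9)
E = (15/2, -17/2)

1. B_x = 11  [D, C, B are collinear ∩ AB ⟂ DC]
2. B_y = -9  [D, C, B are collinear ∩ AB ⟂ DC]
   → B = (11, -9)
3. E_x = 15/2  [EA · CD = 8 ∩ BE · DA = 1]
4. E_y = -17/2  [EA · CD = 8 ∩ BE · DA = 1]
   → E = (15/2, -17/2)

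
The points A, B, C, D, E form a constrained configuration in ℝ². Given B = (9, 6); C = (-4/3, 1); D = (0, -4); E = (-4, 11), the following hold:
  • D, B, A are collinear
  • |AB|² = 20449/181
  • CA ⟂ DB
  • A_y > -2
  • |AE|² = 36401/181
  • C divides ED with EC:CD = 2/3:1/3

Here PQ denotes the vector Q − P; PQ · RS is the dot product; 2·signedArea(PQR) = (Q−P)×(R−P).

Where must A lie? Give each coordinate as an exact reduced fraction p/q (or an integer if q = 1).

A = (342/181, -344/181)

1. A_x = 342/181  [D, B, A are collinear ∩ CA ⟂ DB]
2. A_y = -344/181  [D, B, A are collinear ∩ CA ⟂ DB]
   → A = (342/181, -344/181)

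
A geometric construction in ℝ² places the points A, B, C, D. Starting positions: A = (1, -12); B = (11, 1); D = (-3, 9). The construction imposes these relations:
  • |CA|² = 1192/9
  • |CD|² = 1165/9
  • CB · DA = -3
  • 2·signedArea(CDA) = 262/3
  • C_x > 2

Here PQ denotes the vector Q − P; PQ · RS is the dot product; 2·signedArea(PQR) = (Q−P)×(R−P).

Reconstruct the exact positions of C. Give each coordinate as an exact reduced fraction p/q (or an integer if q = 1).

1. C_x = 3  [2·signedArea(CDA) = 262/3 ∩ CB · DA = -3]
2. C_y = -2/3  [2·signedArea(CDA) = 262/3 ∩ CB · DA = -3]
   → C = (3, -2/3)

C = (3, -2/3)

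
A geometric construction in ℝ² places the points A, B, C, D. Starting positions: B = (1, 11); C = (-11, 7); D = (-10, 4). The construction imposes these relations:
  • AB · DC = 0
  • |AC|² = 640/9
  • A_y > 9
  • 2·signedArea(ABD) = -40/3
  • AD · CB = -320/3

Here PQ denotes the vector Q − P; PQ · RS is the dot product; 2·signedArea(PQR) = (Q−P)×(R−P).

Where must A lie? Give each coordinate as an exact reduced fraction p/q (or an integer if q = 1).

1. A_x = -3  [AB · DC = 0 ∩ AD · CB = -320/3]
2. A_y = 29/3  [AB · DC = 0 ∩ AD · CB = -320/3]
   → A = (-3, 29/3)

A = (-3, 29/3)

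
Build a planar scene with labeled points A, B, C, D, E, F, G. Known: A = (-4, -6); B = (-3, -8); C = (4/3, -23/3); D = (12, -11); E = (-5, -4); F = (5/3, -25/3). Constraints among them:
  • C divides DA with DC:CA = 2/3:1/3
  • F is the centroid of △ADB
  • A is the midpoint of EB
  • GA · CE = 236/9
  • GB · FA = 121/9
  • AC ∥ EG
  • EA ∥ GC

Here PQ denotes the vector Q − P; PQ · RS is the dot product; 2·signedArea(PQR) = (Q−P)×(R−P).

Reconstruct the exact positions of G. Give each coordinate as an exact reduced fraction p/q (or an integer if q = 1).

G = (1/3, -17/3)

1. G_x = 1/3  [EA ∥ GC ∩ AC ∥ EG]
2. G_y = -17/3  [EA ∥ GC ∩ AC ∥ EG]
   → G = (1/3, -17/3)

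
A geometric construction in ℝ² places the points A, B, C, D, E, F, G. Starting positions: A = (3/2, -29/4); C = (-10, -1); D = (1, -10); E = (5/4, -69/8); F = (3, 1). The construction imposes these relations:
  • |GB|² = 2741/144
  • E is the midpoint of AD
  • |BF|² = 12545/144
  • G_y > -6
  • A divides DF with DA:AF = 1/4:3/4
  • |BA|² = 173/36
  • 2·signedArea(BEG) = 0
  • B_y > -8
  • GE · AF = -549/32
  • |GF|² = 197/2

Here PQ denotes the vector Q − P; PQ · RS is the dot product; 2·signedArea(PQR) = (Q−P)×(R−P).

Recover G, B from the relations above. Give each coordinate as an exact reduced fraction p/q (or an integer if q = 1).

B = (-2/3, -91/12)
G = (-9/2, -11/2)

1. G_x = -9/2  [line -3/2·x + -33/4·y + -417/8 = 0 ∩ |GF|² = 197/2]
2. G_y = -11/2  [line -3/2·x + -33/4·y + -417/8 = 0 ∩ |GF|² = 197/2]
   → G = (-9/2, -11/2)
3. B_x = -2/3  [line -25/8·x + -23/4·y + -731/16 = 0 ∩ |BA|² = 173/36]
4. B_y = -91/12  [line -25/8·x + -23/4·y + -731/16 = 0 ∩ |BA|² = 173/36]
   → B = (-2/3, -91/12)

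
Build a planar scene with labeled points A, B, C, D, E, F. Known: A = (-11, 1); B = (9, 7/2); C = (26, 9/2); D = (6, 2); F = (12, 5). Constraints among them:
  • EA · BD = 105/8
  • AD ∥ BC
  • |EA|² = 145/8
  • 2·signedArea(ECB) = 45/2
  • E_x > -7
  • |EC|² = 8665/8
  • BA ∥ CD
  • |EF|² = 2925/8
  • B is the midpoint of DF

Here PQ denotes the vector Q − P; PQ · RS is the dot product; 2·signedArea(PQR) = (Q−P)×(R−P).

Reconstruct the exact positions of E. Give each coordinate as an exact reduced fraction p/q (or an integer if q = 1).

1. E_x = -27/4  [2·signedArea(ECB) = 45/2 ∩ EA · BD = 105/8]
2. E_y = 5/4  [2·signedArea(ECB) = 45/2 ∩ EA · BD = 105/8]
   → E = (-27/4, 5/4)

E = (-27/4, 5/4)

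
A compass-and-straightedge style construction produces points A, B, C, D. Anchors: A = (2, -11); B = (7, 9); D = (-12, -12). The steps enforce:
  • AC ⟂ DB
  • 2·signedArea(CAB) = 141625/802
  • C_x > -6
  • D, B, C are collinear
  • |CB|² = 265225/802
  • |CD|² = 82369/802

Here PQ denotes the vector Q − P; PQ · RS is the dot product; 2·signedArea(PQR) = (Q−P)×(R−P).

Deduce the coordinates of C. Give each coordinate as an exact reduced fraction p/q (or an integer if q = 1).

C = (-4171/802, -3597/802)

1. C_x = -4171/802  [D, B, C are collinear ∩ AC ⟂ DB]
2. C_y = -3597/802  [D, B, C are collinear ∩ AC ⟂ DB]
   → C = (-4171/802, -3597/802)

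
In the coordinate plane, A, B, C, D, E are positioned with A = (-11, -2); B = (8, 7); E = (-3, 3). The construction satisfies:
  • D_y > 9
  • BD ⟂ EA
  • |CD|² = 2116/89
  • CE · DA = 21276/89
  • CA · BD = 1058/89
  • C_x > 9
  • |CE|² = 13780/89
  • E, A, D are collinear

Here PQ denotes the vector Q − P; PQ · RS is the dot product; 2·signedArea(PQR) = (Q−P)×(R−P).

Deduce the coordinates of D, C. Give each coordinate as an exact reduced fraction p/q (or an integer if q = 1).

1. D_x = 597/89  [E, A, D are collinear ∩ BD ⟂ EA]
2. D_y = 807/89  [E, A, D are collinear ∩ BD ⟂ EA]
   → D = (597/89, 807/89)
3. C_x = 827/89  [CE · DA = 21276/89 ∩ CA · BD = 1058/89]
4. C_y = 439/89  [CE · DA = 21276/89 ∩ CA · BD = 1058/89]
   → C = (827/89, 439/89)

C = (827/89, 439/89)
D = (597/89, 807/89)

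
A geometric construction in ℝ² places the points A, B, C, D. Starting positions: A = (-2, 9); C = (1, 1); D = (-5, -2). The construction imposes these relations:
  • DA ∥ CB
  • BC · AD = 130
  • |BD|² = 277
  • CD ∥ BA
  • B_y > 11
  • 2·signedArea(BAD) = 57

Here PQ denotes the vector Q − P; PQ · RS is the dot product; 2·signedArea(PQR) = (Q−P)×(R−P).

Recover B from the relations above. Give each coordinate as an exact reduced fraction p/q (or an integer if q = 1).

1. B_x = 4  [CD ∥ BA ∩ DA ∥ CB]
2. B_y = 12  [CD ∥ BA ∩ DA ∥ CB]
   → B = (4, 12)

B = (4, 12)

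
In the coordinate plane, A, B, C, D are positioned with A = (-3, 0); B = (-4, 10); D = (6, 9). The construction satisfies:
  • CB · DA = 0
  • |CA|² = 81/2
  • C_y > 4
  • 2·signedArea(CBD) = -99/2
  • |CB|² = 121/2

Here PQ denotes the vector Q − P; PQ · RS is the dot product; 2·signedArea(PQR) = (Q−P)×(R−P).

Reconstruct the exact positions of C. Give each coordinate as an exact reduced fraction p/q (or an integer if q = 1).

1. C_x = 3/2  [CB · DA = 0 ∩ 2·signedArea(CBD) = -99/2]
2. C_y = 9/2  [CB · DA = 0 ∩ 2·signedArea(CBD) = -99/2]
   → C = (3/2, 9/2)

C = (3/2, 9/2)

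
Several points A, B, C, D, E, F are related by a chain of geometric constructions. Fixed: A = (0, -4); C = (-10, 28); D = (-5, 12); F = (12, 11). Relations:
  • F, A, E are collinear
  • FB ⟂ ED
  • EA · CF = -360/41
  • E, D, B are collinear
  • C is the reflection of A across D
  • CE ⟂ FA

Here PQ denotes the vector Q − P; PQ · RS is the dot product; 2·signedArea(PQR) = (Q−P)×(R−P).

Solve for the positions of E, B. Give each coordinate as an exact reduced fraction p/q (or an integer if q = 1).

1. E_x = 480/41  [F, A, E are collinear ∩ CE ⟂ FA]
2. E_y = 436/41  [F, A, E are collinear ∩ CE ⟂ FA]
   → E = (480/41, 436/41)
3. B_x = 5653380/472361  [E, D, B are collinear ∩ FB ⟂ ED]
4. B_y = 5013076/472361  [E, D, B are collinear ∩ FB ⟂ ED]
   → B = (5653380/472361, 5013076/472361)

B = (5653380/472361, 5013076/472361)
E = (480/41, 436/41)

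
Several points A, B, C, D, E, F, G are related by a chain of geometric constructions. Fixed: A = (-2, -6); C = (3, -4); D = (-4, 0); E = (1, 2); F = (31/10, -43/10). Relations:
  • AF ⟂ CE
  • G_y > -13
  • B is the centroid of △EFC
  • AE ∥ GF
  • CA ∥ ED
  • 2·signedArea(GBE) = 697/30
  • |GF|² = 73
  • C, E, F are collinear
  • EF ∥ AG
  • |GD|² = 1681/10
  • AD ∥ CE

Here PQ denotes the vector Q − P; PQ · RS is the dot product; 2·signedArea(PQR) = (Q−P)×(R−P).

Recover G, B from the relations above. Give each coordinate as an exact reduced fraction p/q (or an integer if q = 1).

1. G_x = 1/10  [AE ∥ GF ∩ EF ∥ AG]
2. G_y = -123/10  [AE ∥ GF ∩ EF ∥ AG]
   → G = (1/10, -123/10)
3. B_x = 71/30  [B is the centroid of △EFC]
4. B_y = -21/10  [B is the centroid of △EFC]
   → B = (71/30, -21/10)

B = (71/30, -21/10)
G = (1/10, -123/10)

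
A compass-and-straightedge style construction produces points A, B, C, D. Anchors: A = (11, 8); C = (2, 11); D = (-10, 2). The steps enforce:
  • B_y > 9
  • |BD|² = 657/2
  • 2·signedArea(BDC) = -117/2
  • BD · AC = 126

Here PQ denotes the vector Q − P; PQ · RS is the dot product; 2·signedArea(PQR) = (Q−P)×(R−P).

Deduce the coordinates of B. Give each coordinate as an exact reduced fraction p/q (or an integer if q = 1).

B = (13/2, 19/2)

1. B_x = 13/2  [BD · AC = 126 ∩ 2·signedArea(BDC) = -117/2]
2. B_y = 19/2  [BD · AC = 126 ∩ 2·signedArea(BDC) = -117/2]
   → B = (13/2, 19/2)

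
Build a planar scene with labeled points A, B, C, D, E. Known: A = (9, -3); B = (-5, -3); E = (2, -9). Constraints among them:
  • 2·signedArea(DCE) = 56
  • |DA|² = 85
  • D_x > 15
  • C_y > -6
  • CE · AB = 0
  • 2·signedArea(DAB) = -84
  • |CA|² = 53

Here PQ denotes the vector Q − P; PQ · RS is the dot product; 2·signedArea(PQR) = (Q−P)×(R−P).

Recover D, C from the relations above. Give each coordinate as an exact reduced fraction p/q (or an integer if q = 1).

1. D_y = 3  [2·signedArea(DAB) = -84]
2. D_x = 16  [|DA|² = 85]
   → D = (16, 3)
3. C_x = 2  [CE · AB = 0 ∩ 2·signedArea(DCE) = 56]
4. C_y = -5  [CE · AB = 0 ∩ 2·signedArea(DCE) = 56]
   → C = (2, -5)

C = (2, -5)
D = (16, 3)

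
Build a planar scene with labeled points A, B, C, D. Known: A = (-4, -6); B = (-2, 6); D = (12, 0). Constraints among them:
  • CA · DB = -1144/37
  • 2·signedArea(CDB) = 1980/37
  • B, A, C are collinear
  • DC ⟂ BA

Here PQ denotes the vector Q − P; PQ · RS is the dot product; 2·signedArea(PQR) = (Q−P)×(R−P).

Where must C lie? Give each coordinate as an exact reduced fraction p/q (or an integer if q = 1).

1. C_x = -96/37  [B, A, C are collinear ∩ DC ⟂ BA]
2. C_y = 90/37  [B, A, C are collinear ∩ DC ⟂ BA]
   → C = (-96/37, 90/37)

C = (-96/37, 90/37)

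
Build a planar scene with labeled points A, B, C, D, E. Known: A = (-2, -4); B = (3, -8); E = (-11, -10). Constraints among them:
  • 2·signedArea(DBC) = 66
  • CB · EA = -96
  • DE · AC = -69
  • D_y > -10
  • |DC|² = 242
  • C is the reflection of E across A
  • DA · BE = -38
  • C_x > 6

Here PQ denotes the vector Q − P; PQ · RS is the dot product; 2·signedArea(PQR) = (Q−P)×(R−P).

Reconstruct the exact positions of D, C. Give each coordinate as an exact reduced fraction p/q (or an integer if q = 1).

1. C_x = 7  [C is the reflection of E across A]
2. C_y = 2  [C is the reflection of E across A]
   → C = (7, 2)
3. D_x = -4  [DA · BE = -38 ∩ 2·signedArea(DBC) = 66]
4. D_y = -9  [DA · BE = -38 ∩ 2·signedArea(DBC) = 66]
   → D = (-4, -9)

C = (7, 2)
D = (-4, -9)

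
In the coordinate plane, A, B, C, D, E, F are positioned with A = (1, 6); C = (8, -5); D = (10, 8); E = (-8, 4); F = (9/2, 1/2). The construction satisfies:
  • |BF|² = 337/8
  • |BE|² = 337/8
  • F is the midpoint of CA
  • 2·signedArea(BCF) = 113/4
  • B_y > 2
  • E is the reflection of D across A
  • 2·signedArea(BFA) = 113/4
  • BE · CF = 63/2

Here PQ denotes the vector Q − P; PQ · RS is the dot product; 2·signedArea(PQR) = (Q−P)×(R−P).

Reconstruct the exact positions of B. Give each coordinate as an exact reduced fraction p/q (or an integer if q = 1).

B = (-7/4, 9/4)

1. B_x = -7/4  [2·signedArea(BCF) = 113/4 ∩ BE · CF = 63/2]
2. B_y = 9/4  [2·signedArea(BCF) = 113/4 ∩ BE · CF = 63/2]
   → B = (-7/4, 9/4)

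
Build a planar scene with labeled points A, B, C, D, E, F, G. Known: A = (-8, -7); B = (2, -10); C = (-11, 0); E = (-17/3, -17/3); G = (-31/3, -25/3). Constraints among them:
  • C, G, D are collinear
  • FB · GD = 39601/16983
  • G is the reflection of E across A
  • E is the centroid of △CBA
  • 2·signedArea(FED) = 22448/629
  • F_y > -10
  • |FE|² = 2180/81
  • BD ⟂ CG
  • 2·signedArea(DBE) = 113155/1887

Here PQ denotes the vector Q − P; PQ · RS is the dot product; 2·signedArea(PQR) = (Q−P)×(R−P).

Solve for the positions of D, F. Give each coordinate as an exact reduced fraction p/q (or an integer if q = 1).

1. D_x = -6367/629  [C, G, D are collinear ∩ BD ⟂ CG]
2. D_y = -6900/629  [C, G, D are collinear ∩ BD ⟂ CG]
   → D = (-6367/629, -6900/629)
3. F_x = -19/9  [FB · GD = 39601/16983 ∩ 2·signedArea(FED) = 22448/629]
4. F_y = -85/9  [FB · GD = 39601/16983 ∩ 2·signedArea(FED) = 22448/629]
   → F = (-19/9, -85/9)

D = (-6367/629, -6900/629)
F = (-19/9, -85/9)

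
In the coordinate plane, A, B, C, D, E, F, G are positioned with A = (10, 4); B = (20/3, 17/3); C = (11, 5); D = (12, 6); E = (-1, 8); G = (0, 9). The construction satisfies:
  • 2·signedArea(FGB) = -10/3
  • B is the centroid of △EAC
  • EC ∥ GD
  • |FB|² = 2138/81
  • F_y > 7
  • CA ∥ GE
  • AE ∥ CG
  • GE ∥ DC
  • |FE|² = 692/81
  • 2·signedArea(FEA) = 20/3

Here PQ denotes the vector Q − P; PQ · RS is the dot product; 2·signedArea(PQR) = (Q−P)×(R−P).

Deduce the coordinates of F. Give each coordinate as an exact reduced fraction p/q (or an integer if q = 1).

F = (17/9, 68/9)

1. F_x = 17/9  [2·signedArea(FEA) = 20/3 ∩ 2·signedArea(FGB) = -10/3]
2. F_y = 68/9  [2·signedArea(FEA) = 20/3 ∩ 2·signedArea(FGB) = -10/3]
   → F = (17/9, 68/9)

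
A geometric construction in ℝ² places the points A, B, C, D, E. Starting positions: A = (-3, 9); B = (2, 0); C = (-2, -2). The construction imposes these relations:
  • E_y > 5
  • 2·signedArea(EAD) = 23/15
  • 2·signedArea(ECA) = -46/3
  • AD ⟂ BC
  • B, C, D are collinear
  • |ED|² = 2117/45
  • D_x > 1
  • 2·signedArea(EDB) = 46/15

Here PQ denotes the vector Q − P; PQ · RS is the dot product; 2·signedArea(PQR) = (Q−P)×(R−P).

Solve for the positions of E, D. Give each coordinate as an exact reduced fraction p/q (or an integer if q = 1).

1. D_x = 8/5  [B, C, D are collinear ∩ AD ⟂ BC]
2. D_y = -1/5  [B, C, D are collinear ∩ AD ⟂ BC]
   → D = (8/5, -1/5)
3. E_x = -4/3  [2·signedArea(ECA) = -46/3 ∩ 2·signedArea(EDB) = 46/15]
4. E_y = 6  [2·signedArea(ECA) = -46/3 ∩ 2·signedArea(EDB) = 46/15]
   → E = (-4/3, 6)

D = (8/5, -1/5)
E = (-4/3, 6)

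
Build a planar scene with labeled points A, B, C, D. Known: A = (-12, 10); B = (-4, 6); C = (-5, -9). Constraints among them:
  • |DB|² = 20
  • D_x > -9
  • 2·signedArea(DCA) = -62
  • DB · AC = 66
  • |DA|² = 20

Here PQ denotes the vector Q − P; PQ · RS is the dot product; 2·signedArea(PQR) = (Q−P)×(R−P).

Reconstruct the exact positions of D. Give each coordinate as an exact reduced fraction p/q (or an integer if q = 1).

D = (-8, 8)

1. D_x = -8  [DB · AC = 66 ∩ 2·signedArea(DCA) = -62]
2. D_y = 8  [DB · AC = 66 ∩ 2·signedArea(DCA) = -62]
   → D = (-8, 8)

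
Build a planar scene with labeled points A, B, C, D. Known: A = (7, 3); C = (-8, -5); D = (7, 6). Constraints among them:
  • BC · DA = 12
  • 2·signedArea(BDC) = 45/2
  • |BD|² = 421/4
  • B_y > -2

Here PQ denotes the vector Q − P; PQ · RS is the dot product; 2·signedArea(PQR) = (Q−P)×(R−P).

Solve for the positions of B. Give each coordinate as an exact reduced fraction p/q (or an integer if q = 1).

B = (-1/2, -1)

1. B_x = -1/2  [2·signedArea(BDC) = 45/2 ∩ BC · DA = 12]
2. B_y = -1  [2·signedArea(BDC) = 45/2 ∩ BC · DA = 12]
   → B = (-1/2, -1)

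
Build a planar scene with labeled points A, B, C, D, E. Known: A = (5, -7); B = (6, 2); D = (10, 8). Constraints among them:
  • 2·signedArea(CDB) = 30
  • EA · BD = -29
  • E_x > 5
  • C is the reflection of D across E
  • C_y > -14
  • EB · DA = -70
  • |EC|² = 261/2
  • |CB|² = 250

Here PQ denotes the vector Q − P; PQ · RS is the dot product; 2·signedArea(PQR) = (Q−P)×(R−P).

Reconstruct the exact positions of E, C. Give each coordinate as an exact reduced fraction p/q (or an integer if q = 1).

1. E_x = 11/2  [EA · BD = -29 ∩ EB · DA = -70]
2. E_y = -5/2  [EA · BD = -29 ∩ EB · DA = -70]
   → E = (11/2, -5/2)
3. C_x = 1  [C is the reflection of D across E]
4. C_y = -13  [C is the reflection of D across E]
   → C = (1, -13)

C = (1, -13)
E = (11/2, -5/2)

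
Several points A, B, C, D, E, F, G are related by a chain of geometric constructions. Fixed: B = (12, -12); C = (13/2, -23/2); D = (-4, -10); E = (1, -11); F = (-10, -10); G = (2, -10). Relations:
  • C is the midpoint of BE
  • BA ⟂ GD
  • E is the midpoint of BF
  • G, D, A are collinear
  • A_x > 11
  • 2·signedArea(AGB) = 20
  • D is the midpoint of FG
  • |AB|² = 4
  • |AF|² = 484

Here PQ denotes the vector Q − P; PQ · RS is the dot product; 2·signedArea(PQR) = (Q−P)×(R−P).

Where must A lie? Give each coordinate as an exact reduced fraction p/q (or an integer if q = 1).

1. A_x = 12  [G, D, A are collinear ∩ BA ⟂ GD]
2. A_y = -10  [G, D, A are collinear ∩ BA ⟂ GD]
   → A = (12, -10)

A = (12, -10)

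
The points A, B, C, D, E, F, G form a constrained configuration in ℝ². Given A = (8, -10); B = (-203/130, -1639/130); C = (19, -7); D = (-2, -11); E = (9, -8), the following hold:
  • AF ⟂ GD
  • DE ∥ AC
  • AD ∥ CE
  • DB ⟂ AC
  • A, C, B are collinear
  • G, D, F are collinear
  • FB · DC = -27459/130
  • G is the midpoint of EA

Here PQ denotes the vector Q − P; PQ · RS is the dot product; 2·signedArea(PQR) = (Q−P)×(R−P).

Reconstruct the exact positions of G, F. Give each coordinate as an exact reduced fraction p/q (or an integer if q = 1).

F = (3580/457, -4171/457)
G = (17/2, -9)

1. G_x = 17/2  [G is the midpoint of EA]
2. G_y = -9  [G is the midpoint of EA]
   → G = (17/2, -9)
3. F_x = 3580/457  [G, D, F are collinear ∩ AF ⟂ GD]
4. F_y = -4171/457  [G, D, F are collinear ∩ AF ⟂ GD]
   → F = (3580/457, -4171/457)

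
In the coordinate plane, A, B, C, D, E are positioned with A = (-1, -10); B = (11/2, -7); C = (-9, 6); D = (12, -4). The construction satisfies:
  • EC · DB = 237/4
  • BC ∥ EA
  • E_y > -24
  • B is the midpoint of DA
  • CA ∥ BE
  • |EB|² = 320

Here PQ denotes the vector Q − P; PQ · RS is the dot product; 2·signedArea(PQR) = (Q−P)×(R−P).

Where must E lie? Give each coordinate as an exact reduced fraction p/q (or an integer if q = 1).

E = (27/2, -23)

1. E_x = 27/2  [BC ∥ EA ∩ CA ∥ BE]
2. E_y = -23  [BC ∥ EA ∩ CA ∥ BE]
   → E = (27/2, -23)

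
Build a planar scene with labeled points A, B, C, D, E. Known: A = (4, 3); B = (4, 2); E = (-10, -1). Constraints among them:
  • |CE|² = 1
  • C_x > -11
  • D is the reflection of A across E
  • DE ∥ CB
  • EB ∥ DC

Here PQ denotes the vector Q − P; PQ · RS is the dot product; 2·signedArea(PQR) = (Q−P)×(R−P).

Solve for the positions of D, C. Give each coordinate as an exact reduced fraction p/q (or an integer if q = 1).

C = (-10, -2)
D = (-24, -5)

1. D_x = -24  [D is the reflection of A across E]
2. D_y = -5  [D is the reflection of A across E]
   → D = (-24, -5)
3. C_x = -10  [DE ∥ CB ∩ EB ∥ DC]
4. C_y = -2  [DE ∥ CB ∩ EB ∥ DC]
   → C = (-10, -2)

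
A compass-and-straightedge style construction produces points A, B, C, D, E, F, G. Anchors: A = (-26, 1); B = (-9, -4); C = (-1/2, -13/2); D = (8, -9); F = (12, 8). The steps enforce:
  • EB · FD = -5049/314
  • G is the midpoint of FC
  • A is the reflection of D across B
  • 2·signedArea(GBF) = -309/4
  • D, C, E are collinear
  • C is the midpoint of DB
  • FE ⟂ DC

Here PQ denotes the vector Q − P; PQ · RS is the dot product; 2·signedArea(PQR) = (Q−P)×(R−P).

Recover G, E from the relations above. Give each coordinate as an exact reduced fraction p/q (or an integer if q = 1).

E = (2223/314, -2741/314)
G = (23/4, 3/4)

1. G_x = 23/4  [G is the midpoint of FC]
2. G_y = 3/4  [G is the midpoint of FC]
   → G = (23/4, 3/4)
3. E_x = 2223/314  [D, C, E are collinear ∩ FE ⟂ DC]
4. E_y = -2741/314  [D, C, E are collinear ∩ FE ⟂ DC]
   → E = (2223/314, -2741/314)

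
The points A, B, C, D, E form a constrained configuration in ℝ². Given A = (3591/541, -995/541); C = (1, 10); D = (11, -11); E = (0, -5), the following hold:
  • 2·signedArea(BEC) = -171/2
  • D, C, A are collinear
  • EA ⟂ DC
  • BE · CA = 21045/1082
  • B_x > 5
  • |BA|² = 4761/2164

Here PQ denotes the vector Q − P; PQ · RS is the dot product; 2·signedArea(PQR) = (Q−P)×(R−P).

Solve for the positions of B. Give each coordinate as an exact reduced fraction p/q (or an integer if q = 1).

B = (6, -1/2)

1. B_x = 6  [BE · CA = 21045/1082 ∩ 2·signedArea(BEC) = -171/2]
2. B_y = -1/2  [BE · CA = 21045/1082 ∩ 2·signedArea(BEC) = -171/2]
   → B = (6, -1/2)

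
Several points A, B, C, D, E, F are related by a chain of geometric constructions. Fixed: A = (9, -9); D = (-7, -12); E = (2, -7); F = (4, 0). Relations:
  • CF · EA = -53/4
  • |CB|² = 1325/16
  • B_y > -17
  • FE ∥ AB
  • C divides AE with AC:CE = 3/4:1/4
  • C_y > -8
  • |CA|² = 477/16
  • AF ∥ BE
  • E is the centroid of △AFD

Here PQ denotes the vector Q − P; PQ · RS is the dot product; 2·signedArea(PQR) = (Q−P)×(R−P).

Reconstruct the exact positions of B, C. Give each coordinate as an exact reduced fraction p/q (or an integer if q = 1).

B = (7, -16)
C = (15/4, -15/2)

1. B_x = 7  [AF ∥ BE ∩ FE ∥ AB]
2. B_y = -16  [AF ∥ BE ∩ FE ∥ AB]
   → B = (7, -16)
3. C_x = 15/4  [C divides AE with AC:CE = 3/4:1/4]
4. C_y = -15/2  [C divides AE with AC:CE = 3/4:1/4]
   → C = (15/4, -15/2)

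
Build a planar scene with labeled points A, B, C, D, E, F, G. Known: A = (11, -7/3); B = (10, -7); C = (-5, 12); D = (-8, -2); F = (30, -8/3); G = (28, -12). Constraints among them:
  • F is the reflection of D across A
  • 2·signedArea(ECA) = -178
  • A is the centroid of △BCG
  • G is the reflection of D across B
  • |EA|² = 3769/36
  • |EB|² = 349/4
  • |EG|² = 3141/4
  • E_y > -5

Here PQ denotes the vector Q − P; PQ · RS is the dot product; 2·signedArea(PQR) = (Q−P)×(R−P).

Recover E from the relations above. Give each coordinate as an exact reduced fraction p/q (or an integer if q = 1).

1. E_x = 1  [line 43/3·x + 16·y + 173/3 = 0 ∩ |EA|² = 3769/36]
2. E_y = -9/2  [line 43/3·x + 16·y + 173/3 = 0 ∩ |EA|² = 3769/36]
   → E = (1, -9/2)

E = (1, -9/2)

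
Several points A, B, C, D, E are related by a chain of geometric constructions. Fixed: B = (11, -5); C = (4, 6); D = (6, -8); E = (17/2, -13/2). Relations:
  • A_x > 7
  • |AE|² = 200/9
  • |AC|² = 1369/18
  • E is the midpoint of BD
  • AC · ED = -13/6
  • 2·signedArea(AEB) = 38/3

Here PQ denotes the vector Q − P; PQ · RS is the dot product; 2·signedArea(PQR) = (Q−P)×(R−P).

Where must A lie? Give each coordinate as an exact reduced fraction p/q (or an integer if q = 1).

1. A_x = 47/6  [2·signedArea(AEB) = 38/3 ∩ AC · ED = -13/6]
2. A_y = -11/6  [2·signedArea(AEB) = 38/3 ∩ AC · ED = -13/6]
   → A = (47/6, -11/6)

A = (47/6, -11/6)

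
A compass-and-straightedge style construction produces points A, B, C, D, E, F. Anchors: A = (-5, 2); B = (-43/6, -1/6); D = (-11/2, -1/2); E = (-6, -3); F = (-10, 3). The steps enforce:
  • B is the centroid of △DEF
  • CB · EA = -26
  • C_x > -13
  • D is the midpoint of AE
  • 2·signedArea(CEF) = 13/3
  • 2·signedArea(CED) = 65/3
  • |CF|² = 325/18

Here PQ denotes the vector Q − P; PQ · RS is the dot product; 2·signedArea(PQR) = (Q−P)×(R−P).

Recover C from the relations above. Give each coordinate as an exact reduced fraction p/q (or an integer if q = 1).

C = (-77/6, 37/6)

1. C_x = -77/6  [CB · EA = -26 ∩ 2·signedArea(CEF) = 13/3]
2. C_y = 37/6  [CB · EA = -26 ∩ 2·signedArea(CEF) = 13/3]
   → C = (-77/6, 37/6)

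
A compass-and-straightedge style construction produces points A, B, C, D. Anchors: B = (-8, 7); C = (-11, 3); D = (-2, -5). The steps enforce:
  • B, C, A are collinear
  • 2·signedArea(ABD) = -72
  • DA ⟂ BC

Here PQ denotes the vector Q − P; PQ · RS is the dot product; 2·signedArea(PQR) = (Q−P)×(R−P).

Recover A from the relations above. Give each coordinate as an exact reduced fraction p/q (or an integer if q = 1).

1. A_x = -58/5  [B, C, A are collinear ∩ DA ⟂ BC]
2. A_y = 11/5  [B, C, A are collinear ∩ DA ⟂ BC]
   → A = (-58/5, 11/5)

A = (-58/5, 11/5)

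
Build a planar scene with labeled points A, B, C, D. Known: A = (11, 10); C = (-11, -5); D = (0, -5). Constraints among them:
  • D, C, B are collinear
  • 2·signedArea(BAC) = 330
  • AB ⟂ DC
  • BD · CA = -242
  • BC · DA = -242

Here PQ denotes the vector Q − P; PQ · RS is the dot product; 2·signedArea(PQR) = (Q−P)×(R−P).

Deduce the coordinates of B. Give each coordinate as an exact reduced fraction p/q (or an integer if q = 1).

B = (11, -5)

1. B_x = 11  [D, C, B are collinear ∩ AB ⟂ DC]
2. B_y = -5  [D, C, B are collinear ∩ AB ⟂ DC]
   → B = (11, -5)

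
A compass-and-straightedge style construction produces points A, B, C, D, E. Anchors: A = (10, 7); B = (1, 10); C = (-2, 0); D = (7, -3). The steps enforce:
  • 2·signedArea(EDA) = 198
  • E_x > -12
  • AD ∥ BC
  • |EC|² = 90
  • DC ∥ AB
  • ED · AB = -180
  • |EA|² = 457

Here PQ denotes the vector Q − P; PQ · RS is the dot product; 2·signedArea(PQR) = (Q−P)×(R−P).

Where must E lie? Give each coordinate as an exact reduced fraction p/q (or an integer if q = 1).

1. E_x = -11  [2·signedArea(EDA) = 198 ∩ ED · AB = -180]
2. E_y = 3  [2·signedArea(EDA) = 198 ∩ ED · AB = -180]
   → E = (-11, 3)

E = (-11, 3)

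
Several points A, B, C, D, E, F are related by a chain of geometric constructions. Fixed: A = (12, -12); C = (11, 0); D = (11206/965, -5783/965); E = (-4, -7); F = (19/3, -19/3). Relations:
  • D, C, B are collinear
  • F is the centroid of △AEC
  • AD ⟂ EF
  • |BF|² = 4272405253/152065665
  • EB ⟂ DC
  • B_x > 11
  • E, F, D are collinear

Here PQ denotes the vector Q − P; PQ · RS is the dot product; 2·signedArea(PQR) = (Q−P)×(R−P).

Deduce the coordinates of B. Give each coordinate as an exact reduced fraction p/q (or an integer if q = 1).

1. B_x = 195200563/16896185  [D, C, B are collinear ∩ EB ⟂ DC]
2. B_y = -91417664/16896185  [D, C, B are collinear ∩ EB ⟂ DC]
   → B = (195200563/16896185, -91417664/16896185)

B = (195200563/16896185, -91417664/16896185)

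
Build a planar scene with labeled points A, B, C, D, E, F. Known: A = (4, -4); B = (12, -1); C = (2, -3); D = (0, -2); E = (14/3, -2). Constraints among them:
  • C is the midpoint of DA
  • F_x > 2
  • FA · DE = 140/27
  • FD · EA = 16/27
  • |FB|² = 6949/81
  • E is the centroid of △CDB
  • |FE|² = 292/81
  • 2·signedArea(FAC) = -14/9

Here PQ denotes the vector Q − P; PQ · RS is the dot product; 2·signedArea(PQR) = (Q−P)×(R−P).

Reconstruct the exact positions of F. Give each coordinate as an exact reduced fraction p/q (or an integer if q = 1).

1. F_x = 26/9  [FD · EA = 16/27 ∩ 2·signedArea(FAC) = -14/9]
2. F_y = -8/3  [FD · EA = 16/27 ∩ 2·signedArea(FAC) = -14/9]
   → F = (26/9, -8/3)

F = (26/9, -8/3)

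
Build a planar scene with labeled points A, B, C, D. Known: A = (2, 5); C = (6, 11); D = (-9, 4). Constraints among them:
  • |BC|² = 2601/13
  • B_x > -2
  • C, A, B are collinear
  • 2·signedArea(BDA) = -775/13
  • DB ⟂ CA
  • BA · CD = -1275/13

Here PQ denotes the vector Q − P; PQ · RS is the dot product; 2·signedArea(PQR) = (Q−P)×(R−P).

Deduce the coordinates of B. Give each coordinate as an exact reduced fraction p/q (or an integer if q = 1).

1. B_x = -24/13  [C, A, B are collinear ∩ DB ⟂ CA]
2. B_y = -10/13  [C, A, B are collinear ∩ DB ⟂ CA]
   → B = (-24/13, -10/13)

B = (-24/13, -10/13)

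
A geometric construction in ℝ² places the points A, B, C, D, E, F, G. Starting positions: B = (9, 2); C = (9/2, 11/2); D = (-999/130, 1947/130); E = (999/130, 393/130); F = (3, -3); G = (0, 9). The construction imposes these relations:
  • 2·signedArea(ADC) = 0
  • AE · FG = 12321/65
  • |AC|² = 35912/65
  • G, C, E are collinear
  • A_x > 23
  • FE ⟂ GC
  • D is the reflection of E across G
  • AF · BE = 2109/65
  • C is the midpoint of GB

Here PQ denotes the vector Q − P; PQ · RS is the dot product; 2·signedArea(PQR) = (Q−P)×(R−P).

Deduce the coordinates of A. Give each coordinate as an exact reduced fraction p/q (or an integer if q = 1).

A = (2997/130, -1161/130)

1. A_x = 2997/130  [2·signedArea(ADC) = 0 ∩ AF · BE = 2109/65]
2. A_y = -1161/130  [2·signedArea(ADC) = 0 ∩ AF · BE = 2109/65]
   → A = (2997/130, -1161/130)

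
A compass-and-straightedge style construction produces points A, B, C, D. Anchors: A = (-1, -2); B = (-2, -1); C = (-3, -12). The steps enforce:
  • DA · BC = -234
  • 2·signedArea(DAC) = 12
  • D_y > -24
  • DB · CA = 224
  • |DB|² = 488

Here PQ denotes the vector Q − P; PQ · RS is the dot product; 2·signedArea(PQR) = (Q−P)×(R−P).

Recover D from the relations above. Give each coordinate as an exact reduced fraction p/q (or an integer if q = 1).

D = (-4, -23)

1. D_x = -4  [2·signedArea(DAC) = 12 ∩ DB · CA = 224]
2. D_y = -23  [2·signedArea(DAC) = 12 ∩ DB · CA = 224]
   → D = (-4, -23)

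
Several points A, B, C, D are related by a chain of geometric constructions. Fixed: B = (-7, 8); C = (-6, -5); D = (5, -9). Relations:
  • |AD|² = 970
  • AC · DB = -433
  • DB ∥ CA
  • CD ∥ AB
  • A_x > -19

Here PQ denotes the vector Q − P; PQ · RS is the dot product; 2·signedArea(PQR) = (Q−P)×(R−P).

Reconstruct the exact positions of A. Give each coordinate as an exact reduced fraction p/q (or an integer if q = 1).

1. A_x = -18  [CD ∥ AB ∩ DB ∥ CA]
2. A_y = 12  [CD ∥ AB ∩ DB ∥ CA]
   → A = (-18, 12)

A = (-18, 12)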